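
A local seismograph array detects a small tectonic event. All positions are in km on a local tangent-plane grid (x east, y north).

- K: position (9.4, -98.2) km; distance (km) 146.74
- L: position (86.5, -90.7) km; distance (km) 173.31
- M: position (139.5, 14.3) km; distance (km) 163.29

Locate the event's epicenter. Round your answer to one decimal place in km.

x ≈ -20.8 km, y ≈ 45.4 km

Circle about each station: (x − 9.4)² + (y + 98.2)² = 146.74²; (x − 86.5)² + (y + 90.7)² = 173.31²; (x − 139.5)² + (y − 14.3)² = 163.29².
Subtracting pairs of circle equations eliminates x²+y² and gives linear equations (the radical axes):
154.2 x + 15.0 y = -2526.59
260.2 x + 225.0 y = 4802.14
Solving the 2×2 system: x ≈ -20.8, y ≈ 45.4 km.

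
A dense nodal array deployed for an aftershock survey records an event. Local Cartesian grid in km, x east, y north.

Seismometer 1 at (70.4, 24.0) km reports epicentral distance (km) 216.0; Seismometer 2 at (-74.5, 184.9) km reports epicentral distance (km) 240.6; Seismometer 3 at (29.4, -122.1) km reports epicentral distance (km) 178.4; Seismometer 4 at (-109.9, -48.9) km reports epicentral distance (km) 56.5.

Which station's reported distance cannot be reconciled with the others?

Solve using three stations at a time. Using Seismometer 1, Seismometer 2, Seismometer 3 (subtract circle equations pairwise → linear system) gives (x, y) ≈ (-133.1, -48.5).
Distances from that point to each station vs reported:
  Seismometer 1: calculated 216.0 vs reported 216.0 → residual 0.0 km
  Seismometer 2: calculated 240.6 vs reported 240.6 → residual 0.0 km
  Seismometer 3: calculated 178.4 vs reported 178.4 → residual 0.0 km
  Seismometer 4: calculated 23.2 vs reported 56.5 → residual 33.3 km
Seismometer 1, Seismometer 2, Seismometer 3 are mutually consistent (residuals ≈ 0); Seismometer 4 is off by 33.3 km.

Seismometer 4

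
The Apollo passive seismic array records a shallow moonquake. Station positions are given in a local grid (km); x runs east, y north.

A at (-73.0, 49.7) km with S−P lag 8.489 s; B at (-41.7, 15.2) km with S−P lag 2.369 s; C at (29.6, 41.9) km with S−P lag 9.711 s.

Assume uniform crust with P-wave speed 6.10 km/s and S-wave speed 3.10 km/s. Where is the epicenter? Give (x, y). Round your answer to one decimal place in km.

Distance from S−P lag: d = Δt · v_P v_S / (v_P − v_S) = Δt · (6.10·3.10)/(6.10−3.10) ≈ 6.3033·Δt.
So d_A = 53.51, d_B = 14.93, d_C = 61.21 km.
Circle about each station: (x + 73.0)² + (y − 49.7)² = 53.51²; (x + 41.7)² + (y − 15.2)² = 14.93²; (x − 29.6)² + (y − 41.9)² = 61.21².
Subtracting the A equation from the B and C equations removes the quadratic terms:
62.6 x − 69.0 y = -3188.74
205.2 x − 15.6 y = -6050.66
Solving the 2×2 system: x ≈ -27.9, y ≈ 20.9 km.

-27.9 km east, 20.9 km north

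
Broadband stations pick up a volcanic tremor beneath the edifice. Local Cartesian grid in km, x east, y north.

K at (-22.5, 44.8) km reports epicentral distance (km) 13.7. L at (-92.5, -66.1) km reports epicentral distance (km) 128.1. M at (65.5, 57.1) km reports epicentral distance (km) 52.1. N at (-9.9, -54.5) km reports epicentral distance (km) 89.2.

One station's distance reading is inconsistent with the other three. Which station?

M

Solve using three stations at a time. Using K, L, N (subtract circle equations pairwise → linear system) gives (x, y) ≈ (-13.4, 34.6).
Distances from that point to each station vs reported:
  K: calculated 13.7 vs reported 13.7 → residual 0.0 km
  L: calculated 128.1 vs reported 128.1 → residual 0.0 km
  M: calculated 82.0 vs reported 52.1 → residual 29.9 km
  N: calculated 89.2 vs reported 89.2 → residual 0.0 km
K, L, N are mutually consistent (residuals ≈ 0); M is off by 29.9 km.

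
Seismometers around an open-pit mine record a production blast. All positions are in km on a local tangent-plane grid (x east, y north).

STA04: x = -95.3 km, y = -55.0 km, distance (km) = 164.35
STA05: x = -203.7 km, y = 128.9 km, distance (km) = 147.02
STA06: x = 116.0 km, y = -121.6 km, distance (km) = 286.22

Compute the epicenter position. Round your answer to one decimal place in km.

-58.6 km east, 105.2 km north

Circle about each station: (x + 95.3)² + (y + 55.0)² = 164.35²; (x + 203.7)² + (y − 128.9)² = 147.02²; (x − 116.0)² + (y + 121.6)² = 286.22².
Subtracting the STA04 equation from the STA05 and STA06 equations removes the quadratic terms:
-216.8 x + 367.8 y = 51397.85
422.6 x − 133.2 y = -38775.50
Solving the 2×2 system: x ≈ -58.6, y ≈ 105.2 km.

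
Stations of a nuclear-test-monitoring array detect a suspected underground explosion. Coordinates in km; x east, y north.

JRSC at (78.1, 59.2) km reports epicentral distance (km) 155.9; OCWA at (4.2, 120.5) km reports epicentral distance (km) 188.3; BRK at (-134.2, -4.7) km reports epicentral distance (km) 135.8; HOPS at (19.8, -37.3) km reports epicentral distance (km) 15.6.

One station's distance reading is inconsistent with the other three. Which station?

Solve using three stations at a time. Using JRSC, OCWA, BRK (subtract circle equations pairwise → linear system) gives (x, y) ≈ (-13.5, -67.0).
Distances from that point to each station vs reported:
  JRSC: calculated 155.9 vs reported 155.9 → residual 0.0 km
  OCWA: calculated 188.3 vs reported 188.3 → residual 0.0 km
  BRK: calculated 135.8 vs reported 135.8 → residual 0.0 km
  HOPS: calculated 44.6 vs reported 15.6 → residual 29.0 km
JRSC, OCWA, BRK are mutually consistent (residuals ≈ 0); HOPS is off by 29.0 km.

HOPS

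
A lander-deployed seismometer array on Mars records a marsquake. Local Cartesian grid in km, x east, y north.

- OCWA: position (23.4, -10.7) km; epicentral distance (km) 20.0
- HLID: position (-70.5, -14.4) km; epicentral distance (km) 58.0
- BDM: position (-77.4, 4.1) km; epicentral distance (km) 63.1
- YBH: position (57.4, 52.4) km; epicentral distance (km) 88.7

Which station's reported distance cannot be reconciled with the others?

OCWA

Solve using three stations at a time. Using HLID, BDM, YBH (subtract circle equations pairwise → linear system) gives (x, y) ≈ (-14.4, 0.4).
Distances from that point to each station vs reported:
  OCWA: calculated 39.4 vs reported 20.0 → residual 19.4 km
  HLID: calculated 58.0 vs reported 58.0 → residual 0.0 km
  BDM: calculated 63.1 vs reported 63.1 → residual 0.0 km
  YBH: calculated 88.7 vs reported 88.7 → residual 0.0 km
HLID, BDM, YBH are mutually consistent (residuals ≈ 0); OCWA is off by 19.4 km.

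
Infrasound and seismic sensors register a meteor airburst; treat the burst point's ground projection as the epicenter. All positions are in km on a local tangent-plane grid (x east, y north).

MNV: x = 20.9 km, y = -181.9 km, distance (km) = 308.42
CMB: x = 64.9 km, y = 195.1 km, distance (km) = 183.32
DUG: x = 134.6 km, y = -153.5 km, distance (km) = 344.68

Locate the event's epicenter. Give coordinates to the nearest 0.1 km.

Circle about each station: (x − 20.9)² + (y + 181.9)² = 308.42²; (x − 64.9)² + (y − 195.1)² = 183.32²; (x − 134.6)² + (y + 153.5)² = 344.68².
Subtracting pairs of circle equations eliminates x²+y² and gives linear equations (the radical axes):
88.0 x + 754.0 y = 70268.27
227.4 x + 56.8 y = -15526.42
Solving the 2×2 system: x ≈ -94.3, y ≈ 104.2 km.

-94.3 km east, 104.2 km north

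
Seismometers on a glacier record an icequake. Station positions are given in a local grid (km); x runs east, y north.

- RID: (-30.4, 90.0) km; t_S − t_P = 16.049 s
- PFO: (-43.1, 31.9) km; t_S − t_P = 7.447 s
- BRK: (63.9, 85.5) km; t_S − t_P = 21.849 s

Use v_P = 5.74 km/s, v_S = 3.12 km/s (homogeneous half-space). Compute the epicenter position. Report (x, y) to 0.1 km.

(-42.8, -19.0)

Distance from S−P lag: d = Δt · v_P v_S / (v_P − v_S) = Δt · (5.74·3.12)/(5.74−3.12) ≈ 6.8354·Δt.
So d_RID = 109.70, d_PFO = 50.90, d_BRK = 149.35 km.
Circle about each station: (x + 30.4)² + (y − 90.0)² = 109.70²; (x + 43.1)² + (y − 31.9)² = 50.90²; (x − 63.9)² + (y − 85.5)² = 149.35².
Subtracting pairs of circle equations eliminates x²+y² and gives linear equations (the radical axes):
-25.4 x − 116.2 y = 3294.34
188.6 x − 9.0 y = -7902.03
Solving the 2×2 system: x ≈ -42.8, y ≈ -19.0 km.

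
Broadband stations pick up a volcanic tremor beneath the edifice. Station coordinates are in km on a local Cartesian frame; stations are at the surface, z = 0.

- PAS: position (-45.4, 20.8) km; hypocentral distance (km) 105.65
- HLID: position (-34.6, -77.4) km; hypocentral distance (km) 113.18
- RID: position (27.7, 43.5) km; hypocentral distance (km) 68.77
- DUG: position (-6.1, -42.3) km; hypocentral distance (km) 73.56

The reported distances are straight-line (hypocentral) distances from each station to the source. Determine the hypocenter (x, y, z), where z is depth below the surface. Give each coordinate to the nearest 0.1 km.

Each station gives a sphere (x−x_i)² + (y−y_i)² + z² = d_i² (stations at z=0).
Subtracting the PAS sphere from HLID and RID: z² cancels, leaving linear equations in x and y:
21.6 x − 196.4 y = 3046.33
146.2 x + 45.4 y = 6598.35
Solving: x ≈ 48.299, y ≈ -10.199 km (keep extra digits for the depth step; rounded: 48.3, -10.2).
Then from the PAS sphere: z² = 105.65² − (x + 45.4)² − (y − 20.8)² with x = 48.299, y = -10.199, so z ≈ 37.703 ≈ 37.7 km.
Check against DUG (with the unrounded solution): distance 73.56 ≈ 73.56 km. ✓

x ≈ 48.3 km, y ≈ -10.2 km, depth ≈ 37.7 km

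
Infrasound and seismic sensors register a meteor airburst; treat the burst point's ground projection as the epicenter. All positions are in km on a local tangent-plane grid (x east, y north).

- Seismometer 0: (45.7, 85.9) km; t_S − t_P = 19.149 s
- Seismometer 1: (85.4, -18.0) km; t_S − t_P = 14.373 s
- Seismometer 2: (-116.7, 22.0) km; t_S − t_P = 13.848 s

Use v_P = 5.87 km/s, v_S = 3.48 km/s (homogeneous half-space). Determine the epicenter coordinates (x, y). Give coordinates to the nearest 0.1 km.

Distance from S−P lag: d = Δt · v_P v_S / (v_P − v_S) = Δt · (5.87·3.48)/(5.87−3.48) ≈ 8.5471·Δt.
So d_Seismometer 0 = 163.67, d_Seismometer 1 = 122.85, d_Seismometer 2 = 118.36 km.
Circle about each station: (x − 45.7)² + (y − 85.9)² = 163.67²; (x − 85.4)² + (y + 18.0)² = 122.85²; (x + 116.7)² + (y − 22.0)² = 118.36².
Subtracting the Seismometer 0 equation from the Seismometer 1 and Seismometer 2 equations removes the quadratic terms:
79.4 x − 207.8 y = 9845.61
-324.8 x − 127.8 y = 17414.37
Solving the 2×2 system: x ≈ -30.4, y ≈ -59.0 km.

(-30.4, -59.0)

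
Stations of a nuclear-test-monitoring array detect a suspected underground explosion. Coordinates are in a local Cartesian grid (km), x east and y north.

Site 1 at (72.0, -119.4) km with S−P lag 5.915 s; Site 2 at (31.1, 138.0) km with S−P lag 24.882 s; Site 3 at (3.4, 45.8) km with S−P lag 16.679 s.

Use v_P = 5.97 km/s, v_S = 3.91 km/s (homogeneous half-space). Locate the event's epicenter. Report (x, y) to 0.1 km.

Distance from S−P lag: d = Δt · v_P v_S / (v_P − v_S) = Δt · (5.97·3.91)/(5.97−3.91) ≈ 11.3314·Δt.
So d_Site 1 = 67.03, d_Site 2 = 281.95, d_Site 3 = 189.00 km.
Circle about each station: (x − 72.0)² + (y + 119.4)² = 67.03²; (x − 31.1)² + (y − 138.0)² = 281.95²; (x − 3.4)² + (y − 45.8)² = 189.00².
Subtracting the Site 1 equation from the Site 2 and Site 3 equations removes the quadratic terms:
-81.8 x + 514.8 y = -74431.93
-137.2 x + 330.4 y = -48559.14
Solving the 2×2 system: x ≈ 9.3, y ≈ -143.1 km.

(9.3, -143.1)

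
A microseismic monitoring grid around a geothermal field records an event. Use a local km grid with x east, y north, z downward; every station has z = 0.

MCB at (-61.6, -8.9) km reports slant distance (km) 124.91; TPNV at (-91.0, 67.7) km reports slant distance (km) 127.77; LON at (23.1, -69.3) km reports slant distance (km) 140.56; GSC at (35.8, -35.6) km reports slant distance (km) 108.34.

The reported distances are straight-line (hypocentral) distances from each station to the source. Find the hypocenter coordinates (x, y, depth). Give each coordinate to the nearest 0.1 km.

Each station gives a sphere (x−x_i)² + (y−y_i)² + z² = d_i² (stations at z=0).
Subtracting the MCB sphere from TPNV and LON: z² cancels, leaving linear equations in x and y:
-58.8 x + 153.2 y = 8267.86
169.4 x − 120.8 y = -2692.28
Solving: x ≈ 31.105, y ≈ 65.906 km (keep extra digits for the depth step; rounded: 31.1, 65.9).
Then from the MCB sphere: z² = 124.91² − (x + 61.6)² − (y + 8.9)² with x = 31.105, y = 65.906, so z ≈ 37.581 ≈ 37.6 km.

x ≈ 31.1 km, y ≈ 65.9 km, depth ≈ 37.6 km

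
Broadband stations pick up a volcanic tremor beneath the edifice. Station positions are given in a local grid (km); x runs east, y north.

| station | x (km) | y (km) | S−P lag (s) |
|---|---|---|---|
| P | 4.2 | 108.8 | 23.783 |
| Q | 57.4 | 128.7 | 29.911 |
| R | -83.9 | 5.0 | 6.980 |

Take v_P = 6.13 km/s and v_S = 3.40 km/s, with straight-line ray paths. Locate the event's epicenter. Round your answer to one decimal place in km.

Distance from S−P lag: d = Δt · v_P v_S / (v_P − v_S) = Δt · (6.13·3.40)/(6.13−3.40) ≈ 7.6344·Δt.
So d_P = 181.57, d_Q = 228.35, d_R = 53.29 km.
Circle about each station: (x − 4.2)² + (y − 108.8)² = 181.57²; (x − 57.4)² + (y − 128.7)² = 228.35²; (x + 83.9)² + (y − 5.0)² = 53.29².
Subtracting the P equation from the Q and R equations removes the quadratic terms:
106.4 x + 39.8 y = -11172.69
-176.2 x − 207.6 y = 25336.97
Solving the 2×2 system: x ≈ -87.0, y ≈ -48.2 km.
Check against P (with the unrounded x, y): √((x − 4.2)²+(y − 108.8)²) = 181.58 ≈ 181.57 km. ✓

x ≈ -87.0 km, y ≈ -48.2 km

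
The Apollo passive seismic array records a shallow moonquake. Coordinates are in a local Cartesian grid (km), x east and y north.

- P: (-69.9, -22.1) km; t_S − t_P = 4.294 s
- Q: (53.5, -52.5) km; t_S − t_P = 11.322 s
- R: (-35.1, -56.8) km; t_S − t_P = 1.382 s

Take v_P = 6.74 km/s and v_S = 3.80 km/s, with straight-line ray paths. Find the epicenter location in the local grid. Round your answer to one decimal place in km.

Distance from S−P lag: d = Δt · v_P v_S / (v_P − v_S) = Δt · (6.74·3.80)/(6.74−3.80) ≈ 8.7116·Δt.
So d_P = 37.41, d_Q = 98.63, d_R = 12.04 km.
Circle about each station: (x + 69.9)² + (y + 22.1)² = 37.41²; (x − 53.5)² + (y + 52.5)² = 98.63²; (x + 35.1)² + (y + 56.8)² = 12.04².
Subtracting the P equation from the Q and R equations removes the quadratic terms:
246.8 x − 60.8 y = -8084.29
69.6 x − 69.4 y = 338.38
Solving the 2×2 system: x ≈ -45.1, y ≈ -50.1 km.
Check against P (with the unrounded x, y): √((x + 69.9)²+(y + 22.1)²) = 37.41 ≈ 37.41 km. ✓

-45.1 km east, -50.1 km north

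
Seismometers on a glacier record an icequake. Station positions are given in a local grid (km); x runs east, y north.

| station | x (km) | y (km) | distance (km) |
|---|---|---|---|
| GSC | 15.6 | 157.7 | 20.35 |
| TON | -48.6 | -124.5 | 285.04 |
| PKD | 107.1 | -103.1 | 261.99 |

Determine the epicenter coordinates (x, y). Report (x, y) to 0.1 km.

Circle about each station: (x − 15.6)² + (y − 157.7)² = 20.35²; (x + 48.6)² + (y + 124.5)² = 285.04²; (x − 107.1)² + (y + 103.1)² = 261.99².
Subtracting the GSC equation from the TON and PKD equations removes the quadratic terms:
-128.4 x − 564.4 y = -88084.12
183.0 x − 521.6 y = -71237.27
Solving the 2×2 system: x ≈ 33.7, y ≈ 148.4 km.

x ≈ 33.7 km, y ≈ 148.4 km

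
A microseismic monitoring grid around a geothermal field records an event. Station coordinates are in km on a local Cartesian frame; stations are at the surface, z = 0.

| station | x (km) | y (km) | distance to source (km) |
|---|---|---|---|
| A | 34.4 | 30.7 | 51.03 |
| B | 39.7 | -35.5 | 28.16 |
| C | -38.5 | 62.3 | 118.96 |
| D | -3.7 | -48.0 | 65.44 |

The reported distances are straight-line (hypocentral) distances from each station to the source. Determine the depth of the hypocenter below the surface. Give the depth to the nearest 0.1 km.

Each station gives a sphere (x−x_i)² + (y−y_i)² + z² = d_i² (stations at z=0).
Subtracting the A sphere from B and C: z² cancels, leaving linear equations in x and y:
10.6 x − 132.4 y = 2521.57
-145.8 x + 63.2 y = -8309.73
Solving: x ≈ 50.491, y ≈ -15.003 km (keep extra digits for the depth step; rounded: 50.5, -15.0).
Then from the A sphere: z² = 51.03² − (x − 34.4)² − (y − 30.7)² with x = 50.491, y = -15.003, so z ≈ 16.012 ≈ 16.0 km.

16.0 km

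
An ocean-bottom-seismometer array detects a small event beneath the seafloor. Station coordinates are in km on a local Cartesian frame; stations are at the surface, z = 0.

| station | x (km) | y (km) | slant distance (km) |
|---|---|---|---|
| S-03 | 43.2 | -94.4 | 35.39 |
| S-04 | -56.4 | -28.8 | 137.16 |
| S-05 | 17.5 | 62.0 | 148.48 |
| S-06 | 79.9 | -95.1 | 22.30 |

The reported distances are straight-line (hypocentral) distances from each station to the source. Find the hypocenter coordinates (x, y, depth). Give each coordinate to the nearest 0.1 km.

(72.2, -75.8, 8.1)

Each station gives a sphere (x−x_i)² + (y−y_i)² + z² = d_i² (stations at z=0).
Subtracting the S-03 sphere from S-04 and S-05: z² cancels, leaving linear equations in x and y:
-199.2 x + 131.2 y = -24327.61
-51.4 x + 312.8 y = -27421.21
Solving: x ≈ 72.203, y ≈ -75.799 km (keep extra digits for the depth step; rounded: 72.2, -75.8).
Then from the S-03 sphere: z² = 35.39² − (x − 43.2)² − (y + 94.4)² with x = 72.203, y = -75.799, so z ≈ 8.080 ≈ 8.1 km.
Check against S-06 (with the unrounded solution): distance 22.30 ≈ 22.30 km. ✓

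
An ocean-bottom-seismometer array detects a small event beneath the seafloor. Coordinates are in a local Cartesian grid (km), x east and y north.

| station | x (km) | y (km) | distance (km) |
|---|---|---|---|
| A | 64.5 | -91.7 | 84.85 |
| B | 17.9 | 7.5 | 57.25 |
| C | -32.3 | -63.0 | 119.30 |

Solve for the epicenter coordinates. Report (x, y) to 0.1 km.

(73.2, -7.3)

Circle about each station: (x − 64.5)² + (y + 91.7)² = 84.85²; (x − 17.9)² + (y − 7.5)² = 57.25²; (x + 32.3)² + (y + 63.0)² = 119.30².
Subtracting the A equation from the B and C equations removes the quadratic terms:
-93.2 x + 198.4 y = -8270.52
-193.6 x + 57.4 y = -14589.82
Solving the 2×2 system: x ≈ 73.2, y ≈ -7.3 km.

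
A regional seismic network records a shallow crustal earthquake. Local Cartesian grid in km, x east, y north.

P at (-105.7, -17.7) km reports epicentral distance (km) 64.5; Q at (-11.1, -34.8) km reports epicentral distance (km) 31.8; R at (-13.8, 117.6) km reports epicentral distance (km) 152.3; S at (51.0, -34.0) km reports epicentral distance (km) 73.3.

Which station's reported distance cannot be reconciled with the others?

S

Solve using three stations at a time. Using P, Q, R (subtract circle equations pairwise → linear system) gives (x, y) ≈ (-42.8, -31.9).
Distances from that point to each station vs reported:
  P: calculated 64.5 vs reported 64.5 → residual 0.0 km
  Q: calculated 31.8 vs reported 31.8 → residual 0.0 km
  R: calculated 152.3 vs reported 152.3 → residual 0.0 km
  S: calculated 93.8 vs reported 73.3 → residual 20.5 km
P, Q, R are mutually consistent (residuals ≈ 0); S is off by 20.5 km.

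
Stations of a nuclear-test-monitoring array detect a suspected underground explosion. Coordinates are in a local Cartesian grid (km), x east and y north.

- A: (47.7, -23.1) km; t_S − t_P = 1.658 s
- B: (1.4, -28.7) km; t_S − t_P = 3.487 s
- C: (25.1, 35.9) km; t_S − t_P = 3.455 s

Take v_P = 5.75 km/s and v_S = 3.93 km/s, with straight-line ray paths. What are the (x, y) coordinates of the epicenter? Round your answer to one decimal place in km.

37.7 km east, -5.1 km north

Distance from S−P lag: d = Δt · v_P v_S / (v_P − v_S) = Δt · (5.75·3.93)/(5.75−3.93) ≈ 12.4162·Δt.
So d_A = 20.59, d_B = 43.30, d_C = 42.90 km.
Circle about each station: (x − 47.7)² + (y + 23.1)² = 20.59²; (x − 1.4)² + (y + 28.7)² = 43.30²; (x − 25.1)² + (y − 35.9)² = 42.90².
Subtracting pairs of circle equations eliminates x²+y² and gives linear equations (the radical axes):
-92.6 x − 11.2 y = -3434.19
-45.2 x + 118.0 y = -2306.54
Solving the 2×2 system: x ≈ 37.7, y ≈ -5.1 km.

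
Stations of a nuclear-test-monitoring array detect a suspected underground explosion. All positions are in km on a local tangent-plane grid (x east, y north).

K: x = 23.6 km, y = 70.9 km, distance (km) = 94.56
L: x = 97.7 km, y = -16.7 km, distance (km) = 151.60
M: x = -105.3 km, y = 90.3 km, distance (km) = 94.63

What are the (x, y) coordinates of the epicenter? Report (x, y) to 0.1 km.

Circle about each station: (x − 23.6)² + (y − 70.9)² = 94.56²; (x − 97.7)² + (y + 16.7)² = 151.60²; (x + 105.3)² + (y − 90.3)² = 94.63².
Subtracting pairs of circle equations eliminates x²+y² and gives linear equations (the radical axes):
148.2 x − 175.2 y = -9800.56
-257.8 x + 38.8 y = 13645.17
Solving the 2×2 system: x ≈ -51.0, y ≈ 12.8 km.

-51.0 km east, 12.8 km north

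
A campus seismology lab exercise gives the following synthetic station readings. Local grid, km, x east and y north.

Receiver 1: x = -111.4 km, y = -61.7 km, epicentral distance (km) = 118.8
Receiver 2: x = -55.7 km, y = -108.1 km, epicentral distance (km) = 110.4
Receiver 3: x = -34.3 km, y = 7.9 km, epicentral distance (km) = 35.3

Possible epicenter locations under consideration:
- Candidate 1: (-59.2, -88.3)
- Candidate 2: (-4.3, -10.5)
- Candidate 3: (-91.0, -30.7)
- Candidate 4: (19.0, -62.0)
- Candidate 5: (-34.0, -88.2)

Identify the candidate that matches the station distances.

Candidate 2

For each candidate, compare |candidate − station| to the reported distance:
Candidate 1: residuals Receiver 1 60.2, Receiver 2 90.3, Receiver 3 64.1 → max 90.3 km
Candidate 2: residuals Receiver 1 0.1, Receiver 2 0.1, Receiver 3 0.1 → max 0.1 km
Candidate 3: residuals Receiver 1 81.7, Receiver 2 25.3, Receiver 3 33.3 → max 81.7 km
Candidate 4: residuals Receiver 1 11.6, Receiver 2 22.6, Receiver 3 52.6 → max 52.6 km
Candidate 5: residuals Receiver 1 37.0, Receiver 2 81.0, Receiver 3 60.8 → max 81.0 km
Only Candidate 2 has all residuals ≈ 0.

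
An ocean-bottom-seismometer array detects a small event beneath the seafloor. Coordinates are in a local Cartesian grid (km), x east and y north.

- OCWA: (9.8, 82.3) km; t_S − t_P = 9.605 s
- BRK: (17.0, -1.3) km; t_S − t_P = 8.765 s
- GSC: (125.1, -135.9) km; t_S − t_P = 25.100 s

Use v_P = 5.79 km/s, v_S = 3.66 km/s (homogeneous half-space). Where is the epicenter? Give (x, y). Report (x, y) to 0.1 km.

Distance from S−P lag: d = Δt · v_P v_S / (v_P − v_S) = Δt · (5.79·3.66)/(5.79−3.66) ≈ 9.9490·Δt.
So d_OCWA = 95.56, d_BRK = 87.20, d_GSC = 249.72 km.
Circle about each station: (x − 9.8)² + (y − 82.3)² = 95.56²; (x − 17.0)² + (y + 1.3)² = 87.20²; (x − 125.1)² + (y + 135.9)² = 249.72².
Subtracting the OCWA equation from the BRK and GSC equations removes the quadratic terms:
14.4 x − 167.2 y = -5050.77
230.6 x − 436.4 y = -25978.87
Solving the 2×2 system: x ≈ -66.3, y ≈ 24.5 km.

x ≈ -66.3 km, y ≈ 24.5 km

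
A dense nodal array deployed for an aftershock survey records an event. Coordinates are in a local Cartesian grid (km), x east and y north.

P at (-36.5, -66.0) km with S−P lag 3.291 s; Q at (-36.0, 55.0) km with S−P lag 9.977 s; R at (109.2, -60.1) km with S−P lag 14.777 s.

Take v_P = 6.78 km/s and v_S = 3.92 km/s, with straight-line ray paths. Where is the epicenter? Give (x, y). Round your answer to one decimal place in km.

Distance from S−P lag: d = Δt · v_P v_S / (v_P − v_S) = Δt · (6.78·3.92)/(6.78−3.92) ≈ 9.2929·Δt.
So d_P = 30.58, d_Q = 92.71, d_R = 137.32 km.
Circle about each station: (x + 36.5)² + (y + 66.0)² = 30.58²; (x + 36.0)² + (y − 55.0)² = 92.71²; (x − 109.2)² + (y + 60.1)² = 137.32².
Subtracting pairs of circle equations eliminates x²+y² and gives linear equations (the radical axes):
1.0 x + 242.0 y = -9027.26
291.4 x + 11.8 y = -8073.25
Solving the 2×2 system: x ≈ -26.2, y ≈ -37.2 km.
Check against P (with the unrounded x, y): √((x + 36.5)²+(y + 66.0)²) = 30.59 ≈ 30.58 km. ✓

x ≈ -26.2 km, y ≈ -37.2 km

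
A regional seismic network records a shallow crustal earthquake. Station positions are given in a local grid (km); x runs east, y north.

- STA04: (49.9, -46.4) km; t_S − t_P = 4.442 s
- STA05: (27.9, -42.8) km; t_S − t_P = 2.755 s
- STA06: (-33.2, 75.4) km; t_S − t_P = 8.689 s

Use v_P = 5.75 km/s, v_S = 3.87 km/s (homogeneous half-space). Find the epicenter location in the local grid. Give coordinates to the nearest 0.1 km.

Distance from S−P lag: d = Δt · v_P v_S / (v_P − v_S) = Δt · (5.75·3.87)/(5.75−3.87) ≈ 11.8364·Δt.
So d_STA04 = 52.58, d_STA05 = 32.61, d_STA06 = 102.85 km.
Circle about each station: (x − 49.9)² + (y + 46.4)² = 52.58²; (x − 27.9)² + (y + 42.8)² = 32.61²; (x + 33.2)² + (y − 75.4)² = 102.85².
Subtracting the STA04 equation from the STA05 and STA06 equations removes the quadratic terms:
-44.0 x + 7.2 y = -331.48
-166.2 x + 243.6 y = -5669.04
Solving the 2×2 system: x ≈ 4.2, y ≈ -20.4 km.
Check against STA04 (with the unrounded x, y): √((x − 49.9)²+(y + 46.4)²) = 52.58 ≈ 52.58 km. ✓

x ≈ 4.2 km, y ≈ -20.4 km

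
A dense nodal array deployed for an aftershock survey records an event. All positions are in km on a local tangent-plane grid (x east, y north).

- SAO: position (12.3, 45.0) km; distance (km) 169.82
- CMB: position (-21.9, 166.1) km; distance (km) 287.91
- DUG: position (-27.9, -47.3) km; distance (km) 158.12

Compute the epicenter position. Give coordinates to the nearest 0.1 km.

Circle about each station: (x − 12.3)² + (y − 45.0)² = 169.82²; (x + 21.9)² + (y − 166.1)² = 287.91²; (x + 27.9)² + (y + 47.3)² = 158.12².
Subtracting the SAO equation from the CMB and DUG equations removes the quadratic terms:
-68.4 x + 242.2 y = -28160.81
-80.4 x − 184.6 y = 4676.31
Solving the 2×2 system: x ≈ 126.7, y ≈ -80.5 km.
Check against SAO (with the unrounded x, y): √((x − 12.3)²+(y − 45.0)²) = 169.79 ≈ 169.82 km. ✓

x ≈ 126.7 km, y ≈ -80.5 km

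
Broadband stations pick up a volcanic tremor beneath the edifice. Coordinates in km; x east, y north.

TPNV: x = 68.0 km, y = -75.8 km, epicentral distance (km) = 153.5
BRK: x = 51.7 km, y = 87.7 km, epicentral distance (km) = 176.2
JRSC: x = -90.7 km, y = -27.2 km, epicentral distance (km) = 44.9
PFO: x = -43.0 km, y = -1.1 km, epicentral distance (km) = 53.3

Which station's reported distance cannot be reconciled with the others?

TPNV

Solve using three stations at a time. Using BRK, JRSC, PFO (subtract circle equations pairwise → linear system) gives (x, y) ≈ (-54.2, -53.1).
Distances from that point to each station vs reported:
  TPNV: calculated 124.3 vs reported 153.5 → residual 29.2 km
  BRK: calculated 176.2 vs reported 176.2 → residual 0.0 km
  JRSC: calculated 44.7 vs reported 44.9 → residual 0.2 km
  PFO: calculated 53.2 vs reported 53.3 → residual 0.1 km
BRK, JRSC, PFO are mutually consistent (residuals ≈ 0); TPNV is off by 29.2 km.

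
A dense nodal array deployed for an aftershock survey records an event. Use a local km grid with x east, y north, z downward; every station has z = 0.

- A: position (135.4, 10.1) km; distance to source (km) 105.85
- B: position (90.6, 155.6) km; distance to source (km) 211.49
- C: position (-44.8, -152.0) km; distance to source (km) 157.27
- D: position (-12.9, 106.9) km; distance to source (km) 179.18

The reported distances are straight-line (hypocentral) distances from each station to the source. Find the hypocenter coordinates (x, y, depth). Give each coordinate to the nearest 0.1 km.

Each station gives a sphere (x−x_i)² + (y−y_i)² + z² = d_i² (stations at z=0).
Subtracting the A sphere from B and C: z² cancels, leaving linear equations in x and y:
-89.6 x + 291.0 y = -19539.25
-360.4 x − 324.2 y = -6853.76
Solving: x ≈ 62.192, y ≈ -47.996 km (keep extra digits for the depth step; rounded: 62.2, -48.0).
Then from the A sphere: z² = 105.85² − (x − 135.4)² − (y − 10.1)² with x = 62.192, y = -47.996, so z ≈ 49.696 ≈ 49.7 km.
Check against D (with the unrounded solution): distance 179.17 ≈ 179.18 km. ✓

(62.2, -48.0, 49.7)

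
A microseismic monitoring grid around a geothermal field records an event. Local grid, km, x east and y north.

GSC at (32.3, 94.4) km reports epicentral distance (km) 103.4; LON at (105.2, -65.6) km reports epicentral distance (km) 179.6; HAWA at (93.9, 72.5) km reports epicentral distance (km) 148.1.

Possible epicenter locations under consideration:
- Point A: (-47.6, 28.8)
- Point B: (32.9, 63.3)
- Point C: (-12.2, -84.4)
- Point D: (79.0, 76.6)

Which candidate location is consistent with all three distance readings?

Point A

For each candidate, compare |candidate − station| to the reported distance:
Point A: residuals GSC 0.0, LON 0.0, HAWA 0.0 → max 0.0 km
Point B: residuals GSC 72.3, LON 31.8, HAWA 86.4 → max 86.4 km
Point C: residuals GSC 80.9, LON 60.7, HAWA 41.3 → max 80.9 km
Point D: residuals GSC 53.4, LON 35.0, HAWA 132.6 → max 132.6 km
Only Point A has all residuals ≈ 0.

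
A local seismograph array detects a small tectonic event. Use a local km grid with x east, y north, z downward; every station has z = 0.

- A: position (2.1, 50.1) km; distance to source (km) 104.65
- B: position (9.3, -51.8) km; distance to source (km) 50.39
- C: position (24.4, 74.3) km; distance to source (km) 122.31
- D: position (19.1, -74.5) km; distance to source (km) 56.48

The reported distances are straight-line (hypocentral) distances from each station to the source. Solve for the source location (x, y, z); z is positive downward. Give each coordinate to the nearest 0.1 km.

x ≈ 34.4 km, y ≈ -40.1 km, depth ≈ 42.1 km

Each station gives a sphere (x−x_i)² + (y−y_i)² + z² = d_i² (stations at z=0).
Subtracting the A sphere from B and C: z² cancels, leaving linear equations in x and y:
14.4 x − 203.8 y = 8667.78
44.6 x + 48.4 y = -406.68
Solving: x ≈ 34.398, y ≈ -40.100 km (keep extra digits for the depth step; rounded: 34.4, -40.1).
Then from the A sphere: z² = 104.65² − (x − 2.1)² − (y − 50.1)² with x = 34.398, y = -40.100, so z ≈ 42.100 ≈ 42.1 km.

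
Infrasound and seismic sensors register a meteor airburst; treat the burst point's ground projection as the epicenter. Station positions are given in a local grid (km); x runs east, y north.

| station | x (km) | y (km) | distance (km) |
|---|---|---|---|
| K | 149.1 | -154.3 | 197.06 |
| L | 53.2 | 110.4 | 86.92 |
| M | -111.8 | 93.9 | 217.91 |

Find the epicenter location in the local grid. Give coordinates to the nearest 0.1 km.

Circle about each station: (x − 149.1)² + (y + 154.3)² = 197.06²; (x − 53.2)² + (y − 110.4)² = 86.92²; (x + 111.8)² + (y − 93.9)² = 217.91².
Subtracting the K equation from the L and M equations removes the quadratic terms:
-191.8 x + 529.4 y = 256.66
-521.8 x + 496.4 y = -33374.97
Solving the 2×2 system: x ≈ 98.3, y ≈ 36.1 km.

(98.3, 36.1)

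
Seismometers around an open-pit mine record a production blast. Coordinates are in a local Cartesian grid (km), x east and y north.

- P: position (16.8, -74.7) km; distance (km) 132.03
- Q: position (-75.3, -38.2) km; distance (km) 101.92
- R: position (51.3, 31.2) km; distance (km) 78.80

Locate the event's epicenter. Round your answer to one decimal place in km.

-25.1 km east, 50.5 km north

Circle about each station: (x − 16.8)² + (y + 74.7)² = 132.03²; (x + 75.3)² + (y + 38.2)² = 101.92²; (x − 51.3)² + (y − 31.2)² = 78.80².
Subtracting the P equation from the Q and R equations removes the quadratic terms:
-184.2 x + 73.0 y = 8311.23
69.0 x + 211.8 y = 8965.28
Solving the 2×2 system: x ≈ -25.1, y ≈ 50.5 km.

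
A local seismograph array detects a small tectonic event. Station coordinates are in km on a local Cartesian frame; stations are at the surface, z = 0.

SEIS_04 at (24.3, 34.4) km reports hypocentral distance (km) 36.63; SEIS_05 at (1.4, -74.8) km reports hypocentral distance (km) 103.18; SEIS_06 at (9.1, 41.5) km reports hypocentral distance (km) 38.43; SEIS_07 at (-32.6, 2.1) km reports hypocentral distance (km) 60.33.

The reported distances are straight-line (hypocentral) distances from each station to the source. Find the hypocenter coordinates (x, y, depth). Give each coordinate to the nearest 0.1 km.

x ≈ 13.8 km, y ≈ 22.2 km, depth ≈ 32.9 km

Each station gives a sphere (x−x_i)² + (y−y_i)² + z² = d_i² (stations at z=0).
Subtracting the SEIS_04 sphere from SEIS_05 and SEIS_06: z² cancels, leaving linear equations in x and y:
-45.8 x − 218.4 y = -5481.21
-30.4 x + 14.2 y = -103.90
Solving: x ≈ 13.790, y ≈ 22.205 km (keep extra digits for the depth step; rounded: 13.8, 22.2).
Then from the SEIS_04 sphere: z² = 36.63² − (x − 24.3)² − (y − 34.4)² with x = 13.790, y = 22.205, so z ≈ 32.903 ≈ 32.9 km.
Check against SEIS_07 (with the unrounded solution): distance 60.32 ≈ 60.33 km. ✓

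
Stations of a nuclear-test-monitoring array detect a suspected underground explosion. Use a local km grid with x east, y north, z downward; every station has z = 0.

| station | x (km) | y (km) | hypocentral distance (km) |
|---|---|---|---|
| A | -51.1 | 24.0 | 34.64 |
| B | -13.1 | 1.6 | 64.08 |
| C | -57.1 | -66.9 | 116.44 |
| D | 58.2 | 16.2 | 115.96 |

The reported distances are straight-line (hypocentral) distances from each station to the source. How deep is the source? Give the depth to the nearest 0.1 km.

z ≈ 26.5 km

Each station gives a sphere (x−x_i)² + (y−y_i)² + z² = d_i² (stations at z=0).
Subtracting the A sphere from B and C: z² cancels, leaving linear equations in x and y:
76.0 x − 44.8 y = -5919.36
-12.0 x − 181.8 y = -7809.53
Solving: x ≈ -50.596, y ≈ 46.296 km (keep extra digits for the depth step; rounded: -50.6, 46.3).
Then from the A sphere: z² = 34.64² − (x + 51.1)² − (y − 24.0)² with x = -50.596, y = 46.296, so z ≈ 26.506 ≈ 26.5 km.
Check against D (with the unrounded solution): distance 115.95 ≈ 115.96 km. ✓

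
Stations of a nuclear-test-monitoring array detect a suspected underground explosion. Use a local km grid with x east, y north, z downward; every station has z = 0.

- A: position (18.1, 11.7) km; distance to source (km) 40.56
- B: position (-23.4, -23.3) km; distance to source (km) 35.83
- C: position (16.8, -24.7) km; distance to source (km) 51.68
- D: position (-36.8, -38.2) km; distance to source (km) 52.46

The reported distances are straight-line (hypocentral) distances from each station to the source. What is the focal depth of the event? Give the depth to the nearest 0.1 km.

15.2 km

Each station gives a sphere (x−x_i)² + (y−y_i)² + z² = d_i² (stations at z=0).
Subtracting the A sphere from B and C: z² cancels, leaving linear equations in x and y:
-83.0 x − 70.0 y = 987.27
-2.6 x − 72.8 y = -597.88
Solving: x ≈ -19.406, y ≈ 8.906 km (keep extra digits for the depth step; rounded: -19.4, 8.9).
Then from the A sphere: z² = 40.56² − (x − 18.1)² − (y − 11.7)² with x = -19.406, y = 8.906, so z ≈ 15.186 ≈ 15.2 km.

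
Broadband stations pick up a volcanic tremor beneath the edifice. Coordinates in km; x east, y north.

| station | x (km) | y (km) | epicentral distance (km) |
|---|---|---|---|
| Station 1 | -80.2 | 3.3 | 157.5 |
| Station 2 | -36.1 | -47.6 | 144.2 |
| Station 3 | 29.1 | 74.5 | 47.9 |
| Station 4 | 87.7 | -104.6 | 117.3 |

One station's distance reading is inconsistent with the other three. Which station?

Station 4

Solve using three stations at a time. Using Station 1, Station 2, Station 3 (subtract circle equations pairwise → linear system) gives (x, y) ≈ (70.4, 49.8).
Distances from that point to each station vs reported:
  Station 1: calculated 157.6 vs reported 157.5 → residual 0.1 km
  Station 2: calculated 144.3 vs reported 144.2 → residual 0.1 km
  Station 3: calculated 48.1 vs reported 47.9 → residual 0.2 km
  Station 4: calculated 155.3 vs reported 117.3 → residual 38.0 km
Station 1, Station 2, Station 3 are mutually consistent (residuals ≈ 0); Station 4 is off by 38.0 km.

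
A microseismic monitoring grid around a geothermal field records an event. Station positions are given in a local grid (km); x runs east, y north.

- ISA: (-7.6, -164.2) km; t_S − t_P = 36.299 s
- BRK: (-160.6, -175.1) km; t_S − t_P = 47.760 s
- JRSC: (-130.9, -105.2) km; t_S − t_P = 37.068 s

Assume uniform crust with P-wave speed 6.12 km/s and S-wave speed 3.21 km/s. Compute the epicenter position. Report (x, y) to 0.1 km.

Distance from S−P lag: d = Δt · v_P v_S / (v_P − v_S) = Δt · (6.12·3.21)/(6.12−3.21) ≈ 6.7509·Δt.
So d_ISA = 245.05, d_BRK = 322.42, d_JRSC = 250.24 km.
Circle about each station: (x + 7.6)² + (y + 164.2)² = 245.05²; (x + 160.6)² + (y + 175.1)² = 322.42²; (x + 130.9)² + (y + 105.2)² = 250.24².
Subtracting the ISA equation from the BRK and JRSC equations removes the quadratic terms:
-306.0 x − 21.8 y = -14472.18
-246.6 x + 118.0 y = -1388.11
Solving the 2×2 system: x ≈ 41.9, y ≈ 75.8 km.

x ≈ 41.9 km, y ≈ 75.8 km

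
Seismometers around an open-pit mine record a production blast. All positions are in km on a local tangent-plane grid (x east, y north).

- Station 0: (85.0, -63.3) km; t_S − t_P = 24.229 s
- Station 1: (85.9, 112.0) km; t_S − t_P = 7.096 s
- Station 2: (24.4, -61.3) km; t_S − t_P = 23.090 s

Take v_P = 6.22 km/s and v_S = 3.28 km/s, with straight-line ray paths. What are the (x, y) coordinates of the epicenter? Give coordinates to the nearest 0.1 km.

(38.6, 98.3)

Distance from S−P lag: d = Δt · v_P v_S / (v_P − v_S) = Δt · (6.22·3.28)/(6.22−3.28) ≈ 6.9393·Δt.
So d_Station 0 = 168.13, d_Station 1 = 49.24, d_Station 2 = 160.23 km.
Circle about each station: (x − 85.0)² + (y + 63.3)² = 168.13²; (x − 85.9)² + (y − 112.0)² = 49.24²; (x − 24.4)² + (y + 61.3)² = 160.23².
Subtracting the Station 0 equation from the Station 1 and Station 2 equations removes the quadratic terms:
1.8 x + 350.6 y = 34534.04
-121.2 x + 4.0 y = -4284.80
Solving the 2×2 system: x ≈ 38.6, y ≈ 98.3 km.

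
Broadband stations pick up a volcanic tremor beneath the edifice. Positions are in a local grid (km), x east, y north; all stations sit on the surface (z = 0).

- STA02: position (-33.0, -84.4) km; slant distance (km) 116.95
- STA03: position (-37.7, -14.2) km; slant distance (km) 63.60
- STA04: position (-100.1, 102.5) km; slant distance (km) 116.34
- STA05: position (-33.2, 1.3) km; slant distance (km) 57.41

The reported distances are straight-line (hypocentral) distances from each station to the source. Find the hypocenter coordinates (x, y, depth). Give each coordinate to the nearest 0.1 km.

x ≈ -39.9 km, y ≈ 19.0 km, depth ≈ 54.2 km

Each station gives a sphere (x−x_i)² + (y−y_i)² + z² = d_i² (stations at z=0).
Subtracting the STA02 sphere from STA03 and STA04: z² cancels, leaving linear equations in x and y:
-9.4 x + 140.4 y = 3042.91
-134.2 x + 373.8 y = 12456.21
Solving: x ≈ -39.889, y ≈ 19.003 km (keep extra digits for the depth step; rounded: -39.9, 19.0).
Then from the STA02 sphere: z² = 116.95² − (x + 33.0)² − (y + 84.4)² with x = -39.889, y = 19.003, so z ≈ 54.200 ≈ 54.2 km.
Check against STA05 (with the unrounded solution): distance 57.41 ≈ 57.41 km. ✓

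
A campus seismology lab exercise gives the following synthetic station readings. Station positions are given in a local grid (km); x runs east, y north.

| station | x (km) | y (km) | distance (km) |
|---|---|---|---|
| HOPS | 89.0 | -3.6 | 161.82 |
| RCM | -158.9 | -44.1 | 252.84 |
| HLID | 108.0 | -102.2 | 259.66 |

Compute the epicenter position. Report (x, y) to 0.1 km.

14.4 km east, 140.0 km north

Circle about each station: (x − 89.0)² + (y + 3.6)² = 161.82²; (x + 158.9)² + (y + 44.1)² = 252.84²; (x − 108.0)² + (y + 102.2)² = 259.66².
Subtracting the HOPS equation from the RCM and HLID equations removes the quadratic terms:
-495.8 x − 81.0 y = -18482.29
38.0 x − 197.2 y = -27062.72
Solving the 2×2 system: x ≈ 14.4, y ≈ 140.0 km.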